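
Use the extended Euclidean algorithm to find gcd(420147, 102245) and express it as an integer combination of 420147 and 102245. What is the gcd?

Repeated division:
420147 = 4×102245 + 11167
102245 = 9×11167 + 1742
11167 = 6×1742 + 715
1742 = 2×715 + 312
715 = 2×312 + 91
312 = 3×91 + 39
91 = 2×39 + 13
39 = 3×13 + 0
gcd(420147, 102245) = 13.
Express as a combination:
13 = 91 − 2·39
13 = −2·312 + 7·91
13 = 7·715 − 16·312
13 = −16·1742 + 39·715
13 = 39·11167 − 250·1742
13 = −250·102245 + 2289·11167
13 = 2289·420147 − 9406·102245
So 13 = (2289)·420147 + (-9406)·102245.

13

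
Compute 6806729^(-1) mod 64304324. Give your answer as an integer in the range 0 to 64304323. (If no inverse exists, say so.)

Apply the Euclidean algorithm to 64304324 and 6806729:
64304324 = 9*6806729 + 3043763
6806729 = 2*3043763 + 719203
3043763 = 4*719203 + 166951
719203 = 4*166951 + 51399
166951 = 3*51399 + 12754
51399 = 4*12754 + 383
12754 = 33*383 + 115
383 = 3*115 + 38
115 = 3*38 + 1
38 = 38*1 + 0
gcd = 1, so the inverse exists. Back-substitute:
1 = 115 − 3·38
1 = −3·383 + 10·115
1 = 10·12754 − 333·383
1 = −333·51399 + 1342·12754
1 = 1342·166951 − 4359·51399
1 = −4359·719203 + 18778·166951
1 = 18778·3043763 − 79471·719203
1 = −79471·6806729 + 177720·3043763
1 = 177720·64304324 − 1678951·6806729
So 6806729·(-1678951) ≡ 1 (mod 64304324), and -1678951 ≡ 62625373 (mod 64304324).

62625373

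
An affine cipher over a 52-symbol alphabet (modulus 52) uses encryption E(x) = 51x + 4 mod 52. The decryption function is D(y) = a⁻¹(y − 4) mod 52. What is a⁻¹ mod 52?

gcd(52, 51) by repeated division:
52 = 1×51 + 1
51 = 51×1 + 0
The gcd is 1. Working backward:
1 = 52 − 51
Hence 51⁻¹ ≡ -1 ≡ 51 (mod 52).

51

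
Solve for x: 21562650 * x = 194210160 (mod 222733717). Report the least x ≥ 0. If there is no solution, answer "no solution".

67369401

First find gcd(21562650, 222733717):
222733717 = 10·21562650 + 7107217
21562650 = 3·7107217 + 240999
7107217 = 29·240999 + 118246
240999 = 2·118246 + 4507
118246 = 26·4507 + 1064
4507 = 4·1064 + 251
1064 = 4·251 + 60
251 = 4·60 + 11
60 = 5·11 + 5
11 = 2·5 + 1
5 = 5·1 + 0
gcd = 1, so a unique solution mod 222733717 exists.
Back-substitute for the Bézout coefficients:
1 = 11 − 2·5
1 = −2·60 + 11·11
1 = 11·251 − 46·60
1 = −46·1064 + 195·251
1 = 195·4507 − 826·1064
1 = −826·118246 + 21671·4507
1 = 21671·240999 − 44168·118246
1 = −44168·7107217 + 1302543·240999
1 = 1302543·21562650 − 3951797·7107217
1 = −3951797·222733717 + 40820513·21562650
So 21562650·(40820513) ≡ 1 (mod 222733717), giving 21562650⁻¹ ≡ 40820513.
x ≡ 21562650⁻¹·194210160 ≡ 40820513·194210160 ≡ 67369401 (mod 222733717).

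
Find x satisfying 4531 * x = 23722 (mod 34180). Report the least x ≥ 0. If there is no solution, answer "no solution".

First find gcd(4531, 34180):
34180 = 7·4531 + 2463
4531 = 1·2463 + 2068
2463 = 1·2068 + 395
2068 = 5·395 + 93
395 = 4·93 + 23
93 = 4·23 + 1
23 = 23·1 + 0
gcd = 1, so a unique solution mod 34180 exists.
Back-substitute for the Bézout coefficients:
1 = 93 − 4·23
1 = −4·395 + 17·93
1 = 17·2068 − 89·395
1 = −89·2463 + 106·2068
1 = 106·4531 − 195·2463
1 = −195·34180 + 1471·4531
So 4531·(1471) ≡ 1 (mod 34180), giving 4531⁻¹ ≡ 1471.
x ≡ 4531⁻¹·23722 ≡ 1471·23722 ≡ 31462 (mod 34180).

31462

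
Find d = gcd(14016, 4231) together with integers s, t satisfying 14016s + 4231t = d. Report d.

Repeated division:
14016 = 3·4231 + 1323
4231 = 3·1323 + 262
1323 = 5·262 + 13
262 = 20·13 + 2
13 = 6·2 + 1
2 = 2·1 + 0
gcd(14016, 4231) = 1.
Express as a combination:
1 = 13 − 6·2
1 = −6·262 + 121·13
1 = 121·1323 − 611·262
1 = −611·4231 + 1954·1323
1 = 1954·14016 − 6473·4231
So 1 = (1954)·14016 + (-6473)·4231.

1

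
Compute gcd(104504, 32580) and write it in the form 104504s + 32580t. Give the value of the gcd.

Repeated division:
104504 = 3×32580 + 6764
32580 = 4×6764 + 5524
6764 = 1×5524 + 1240
5524 = 4×1240 + 564
1240 = 2×564 + 112
564 = 5×112 + 4
112 = 28×4 + 0
gcd(104504, 32580) = 4.
Working backward:
4 = 564 − 5·112
4 = −5·1240 + 11·564
4 = 11·5524 − 49·1240
4 = −49·6764 + 60·5524
4 = 60·32580 − 289·6764
4 = −289·104504 + 927·32580
So 4 = (-289)·104504 + (927)·32580.

4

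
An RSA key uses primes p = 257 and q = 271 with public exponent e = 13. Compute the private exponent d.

φ(n) = (p−1)(q−1) = 256·270 = 69120.
Need d with 13·d ≡ 1 (mod 69120). Apply the extended Euclidean algorithm:
69120 = 5316*13 + 12
13 = 1*12 + 1
12 = 12*1 + 0
Back-substitute:
1 = 13 − 12
1 = −69120 + 5317·13
So 13·5317 ≡ 1 (mod 69120), hence d = 5317.

5317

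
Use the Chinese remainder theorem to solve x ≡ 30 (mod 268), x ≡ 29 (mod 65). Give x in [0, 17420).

Write x = 30 + 268·k. Then 268·k ≡ 29 − 30 ≡ 64 (mod 65).
Need 268⁻¹ mod 65. Extended Euclid on (65, 8):
65 = 8×8 + 1
8 = 8×1 + 0
Back-substitute:
1 = 65 − 8·8
268⁻¹ ≡ 57 (mod 65), so k ≡ 57·64 ≡ 8 (mod 65).
x = 30 + 268·8 = 2174.

2174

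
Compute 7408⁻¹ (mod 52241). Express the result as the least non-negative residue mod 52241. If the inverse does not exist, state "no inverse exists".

gcd(52241, 7408) by repeated division:
52241 = 7*7408 + 385
7408 = 19*385 + 93
385 = 4*93 + 13
93 = 7*13 + 2
13 = 6*2 + 1
2 = 2*1 + 0
Since gcd(7408, 52241) = 1, back-substitute to write 1 as a combination:
1 = 13 − 6·2
1 = −6·93 + 43·13
1 = 43·385 − 178·93
1 = −178·7408 + 3425·385
1 = 3425·52241 − 24153·7408
So 7408·(-24153) ≡ 1 (mod 52241), and -24153 ≡ 28088 (mod 52241).

28088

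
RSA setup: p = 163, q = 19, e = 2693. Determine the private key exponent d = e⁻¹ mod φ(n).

1373

φ(n) = (p−1)(q−1) = 162·18 = 2916.
Need d with 2693·d ≡ 1 (mod 2916). Apply the extended Euclidean algorithm:
2916 = 1*2693 + 223
2693 = 12*223 + 17
223 = 13*17 + 2
17 = 8*2 + 1
2 = 2*1 + 0
Back-substitute:
1 = 17 − 8·2
1 = −8·223 + 105·17
1 = 105·2693 − 1268·223
1 = −1268·2916 + 1373·2693
So 2693·1373 ≡ 1 (mod 2916), hence d = 1373.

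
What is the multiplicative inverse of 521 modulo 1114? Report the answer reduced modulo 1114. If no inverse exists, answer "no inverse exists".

263

Extended Euclidean algorithm:
1114 = 2×521 + 72
521 = 7×72 + 17
72 = 4×17 + 4
17 = 4×4 + 1
4 = 4×1 + 0
The gcd is 1. Working backward:
1 = 17 − 4·4
1 = −4·72 + 17·17
1 = 17·521 − 123·72
1 = −123·1114 + 263·521
So 521·263 ≡ 1 (mod 1114).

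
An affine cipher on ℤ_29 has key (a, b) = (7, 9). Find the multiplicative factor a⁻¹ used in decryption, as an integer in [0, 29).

gcd(29, 7) by repeated division:
29 = 4·7 + 1
7 = 7·1 + 0
Since gcd(7, 29) = 1, back-substitute to write 1 as a combination:
1 = 29 − 4·7
So 7·(-4) ≡ 1 (mod 29), and -4 ≡ 25 (mod 29).

25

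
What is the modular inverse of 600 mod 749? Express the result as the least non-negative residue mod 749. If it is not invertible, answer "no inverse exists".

563

Run Euclid on (749, 600):
749 = 1·600 + 149
600 = 4·149 + 4
149 = 37·4 + 1
4 = 4·1 + 0
Since gcd(600, 749) = 1, back-substitute to write 1 as a combination:
1 = 149 − 37·4
1 = −37·600 + 149·149
1 = 149·749 − 186·600
So 600·(-186) ≡ 1 (mod 749), and -186 ≡ 563 (mod 749).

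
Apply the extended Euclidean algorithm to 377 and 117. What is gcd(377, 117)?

13

Euclidean algorithm:
377 = 3*117 + 26
117 = 4*26 + 13
26 = 2*13 + 0
gcd(377, 117) = 13.
Express as a combination:
13 = 117 − 4·26
13 = −4·377 + 13·117
So 13 = (-4)·377 + (13)·117.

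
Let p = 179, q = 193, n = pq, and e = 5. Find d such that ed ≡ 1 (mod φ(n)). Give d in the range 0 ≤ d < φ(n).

φ(n) = (p−1)(q−1) = 178·192 = 34176.
Need d with 5·d ≡ 1 (mod 34176). Apply the extended Euclidean algorithm:
34176 = 6835·5 + 1
5 = 5·1 + 0
Back-substitute:
1 = 34176 − 6835·5
So 5·(-6835) ≡ 1 (mod 34176), hence d ≡ -6835 ≡ 27341 (mod 34176).

27341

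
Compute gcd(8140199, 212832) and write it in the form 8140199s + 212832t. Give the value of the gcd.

Repeated division:
8140199 = 38×212832 + 52583
212832 = 4×52583 + 2500
52583 = 21×2500 + 83
2500 = 30×83 + 10
83 = 8×10 + 3
10 = 3×3 + 1
3 = 3×1 + 0
gcd(8140199, 212832) = 1.
Back-substituting:
1 = 10 − 3·3
1 = −3·83 + 25·10
1 = 25·2500 − 753·83
1 = −753·52583 + 15838·2500
1 = 15838·212832 − 64105·52583
1 = −64105·8140199 + 2451828·212832
So 1 = (-64105)·8140199 + (2451828)·212832.

1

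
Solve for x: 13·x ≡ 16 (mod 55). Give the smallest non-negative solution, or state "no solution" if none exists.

52

First find gcd(13, 55):
55 = 4·13 + 3
13 = 4·3 + 1
3 = 3·1 + 0
gcd = 1, so a unique solution mod 55 exists.
Back-substitute for the Bézout coefficients:
1 = 13 − 4·3
1 = −4·55 + 17·13
So 13·(17) ≡ 1 (mod 55), giving 13⁻¹ ≡ 17.
x ≡ 13⁻¹·16 ≡ 17·16 ≡ 52 (mod 55).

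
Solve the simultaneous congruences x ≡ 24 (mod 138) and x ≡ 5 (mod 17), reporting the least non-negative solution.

Write x = 24 + 138·k. Then 138·k ≡ 5 − 24 ≡ 15 (mod 17).
Need 138⁻¹ mod 17. Extended Euclid on (17, 2):
17 = 8·2 + 1
2 = 2·1 + 0
Back-substitute:
1 = 17 − 8·2
138⁻¹ ≡ 9 (mod 17), so k ≡ 9·15 ≡ 16 (mod 17).
x = 24 + 138·16 = 2232.

2232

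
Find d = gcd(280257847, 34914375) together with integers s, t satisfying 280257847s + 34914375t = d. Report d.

Euclidean algorithm:
280257847 = 8·34914375 + 942847
34914375 = 37·942847 + 29036
942847 = 32·29036 + 13695
29036 = 2·13695 + 1646
13695 = 8·1646 + 527
1646 = 3·527 + 65
527 = 8·65 + 7
65 = 9·7 + 2
7 = 3·2 + 1
2 = 2·1 + 0
gcd(280257847, 34914375) = 1.
Working backward:
1 = 7 − 3·2
1 = −3·65 + 28·7
1 = 28·527 − 227·65
1 = −227·1646 + 709·527
1 = 709·13695 − 5899·1646
1 = −5899·29036 + 12507·13695
1 = 12507·942847 − 406123·29036
1 = −406123·34914375 + 15039058·942847
1 = 15039058·280257847 − 120718587·34914375
So 1 = (15039058)·280257847 + (-120718587)·34914375.

1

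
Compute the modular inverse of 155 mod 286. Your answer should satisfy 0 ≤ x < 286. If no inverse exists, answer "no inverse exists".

155

gcd(286, 155) by repeated division:
286 = 1×155 + 131
155 = 1×131 + 24
131 = 5×24 + 11
24 = 2×11 + 2
11 = 5×2 + 1
2 = 2×1 + 0
gcd = 1, so the inverse exists. Back-substitute:
1 = 11 − 5·2
1 = −5·24 + 11·11
1 = 11·131 − 60·24
1 = −60·155 + 71·131
1 = 71·286 − 131·155
Thus 155·(-131) ≡ 1 (mod 286); reducing, -131 mod 286 = 155.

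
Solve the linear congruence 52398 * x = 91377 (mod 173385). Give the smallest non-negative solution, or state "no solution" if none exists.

First find gcd(52398, 173385):
173385 = 3*52398 + 16191
52398 = 3*16191 + 3825
16191 = 4*3825 + 891
3825 = 4*891 + 261
891 = 3*261 + 108
261 = 2*108 + 45
108 = 2*45 + 18
45 = 2*18 + 9
18 = 2*9 + 0
gcd = 9 and 9 | 91377, so solutions exist. Divide through by 9: 5822x ≡ 10153 (mod 19265).
Now find 5822⁻¹ mod 19265:
19265 = 3×5822 + 1799
5822 = 3×1799 + 425
1799 = 4×425 + 99
425 = 4×99 + 29
99 = 3×29 + 12
29 = 2×12 + 5
12 = 2×5 + 2
5 = 2×2 + 1
2 = 2×1 + 0
Back-substitute:
1 = 5 − 2·2
1 = −2·12 + 5·5
1 = 5·29 − 12·12
1 = −12·99 + 41·29
1 = 41·425 − 176·99
1 = −176·1799 + 745·425
1 = 745·5822 − 2411·1799
1 = −2411·19265 + 7978·5822
So 5822⁻¹ ≡ 7978 (mod 19265).
Then x ≡ 7978·10153 ≡ 10574 (mod 19265); the smallest non-negative solution is x = 10574.

10574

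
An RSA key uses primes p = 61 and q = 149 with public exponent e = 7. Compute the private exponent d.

φ(n) = (p−1)(q−1) = 60·148 = 8880.
Need d with 7·d ≡ 1 (mod 8880). Apply the extended Euclidean algorithm:
8880 = 1268×7 + 4
7 = 1×4 + 3
4 = 1×3 + 1
3 = 3×1 + 0
Back-substitute:
1 = 4 − 3
1 = −7 + 2·4
1 = 2·8880 − 2537·7
So 7·(-2537) ≡ 1 (mod 8880), hence d ≡ -2537 ≡ 6343 (mod 8880).

6343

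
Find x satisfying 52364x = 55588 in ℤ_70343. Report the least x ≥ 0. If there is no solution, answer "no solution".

First find gcd(52364, 70343):
70343 = 1×52364 + 17979
52364 = 2×17979 + 16406
17979 = 1×16406 + 1573
16406 = 10×1573 + 676
1573 = 2×676 + 221
676 = 3×221 + 13
221 = 17×13 + 0
gcd = 13 and 13 | 55588, so solutions exist. Divide through by 13: 4028x ≡ 4276 (mod 5411).
Now find 4028⁻¹ mod 5411:
5411 = 1×4028 + 1383
4028 = 2×1383 + 1262
1383 = 1×1262 + 121
1262 = 10×121 + 52
121 = 2×52 + 17
52 = 3×17 + 1
17 = 17×1 + 0
Back-substitute:
1 = 52 − 3·17
1 = −3·121 + 7·52
1 = 7·1262 − 73·121
1 = −73·1383 + 80·1262
1 = 80·4028 − 233·1383
1 = −233·5411 + 313·4028
So 4028⁻¹ ≡ 313 (mod 5411).
Then x ≡ 313·4276 ≡ 1871 (mod 5411); the smallest non-negative solution is x = 1871.

1871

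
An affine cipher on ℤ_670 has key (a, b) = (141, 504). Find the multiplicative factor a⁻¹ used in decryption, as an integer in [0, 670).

Extended Euclidean algorithm:
670 = 4*141 + 106
141 = 1*106 + 35
106 = 3*35 + 1
35 = 35*1 + 0
Since gcd(141, 670) = 1, back-substitute to write 1 as a combination:
1 = 106 − 3·35
1 = −3·141 + 4·106
1 = 4·670 − 19·141
Hence 141⁻¹ ≡ -19 ≡ 651 (mod 670).

651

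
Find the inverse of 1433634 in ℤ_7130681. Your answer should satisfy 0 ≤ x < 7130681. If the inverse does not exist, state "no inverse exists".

5956151

Run Euclid on (7130681, 1433634):
7130681 = 4×1433634 + 1396145
1433634 = 1×1396145 + 37489
1396145 = 37×37489 + 9052
37489 = 4×9052 + 1281
9052 = 7×1281 + 85
1281 = 15×85 + 6
85 = 14×6 + 1
6 = 6×1 + 0
The gcd is 1. Working backward:
1 = 85 − 14·6
1 = −14·1281 + 211·85
1 = 211·9052 − 1491·1281
1 = −1491·37489 + 6175·9052
1 = 6175·1396145 − 229966·37489
1 = −229966·1433634 + 236141·1396145
1 = 236141·7130681 − 1174530·1433634
Hence 1433634⁻¹ ≡ -1174530 ≡ 5956151 (mod 7130681).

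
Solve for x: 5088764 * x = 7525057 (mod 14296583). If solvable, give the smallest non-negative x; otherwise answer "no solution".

First find gcd(5088764, 14296583):
14296583 = 2×5088764 + 4119055
5088764 = 1×4119055 + 969709
4119055 = 4×969709 + 240219
969709 = 4×240219 + 8833
240219 = 27×8833 + 1728
8833 = 5×1728 + 193
1728 = 8×193 + 184
193 = 1×184 + 9
184 = 20×9 + 4
9 = 2×4 + 1
4 = 4×1 + 0
gcd = 1, so a unique solution mod 14296583 exists.
Back-substitute for the Bézout coefficients:
1 = 9 − 2·4
1 = −2·184 + 41·9
1 = 41·193 − 43·184
1 = −43·1728 + 385·193
1 = 385·8833 − 1968·1728
1 = −1968·240219 + 53521·8833
1 = 53521·969709 − 216052·240219
1 = −216052·4119055 + 917729·969709
1 = 917729·5088764 − 1133781·4119055
1 = −1133781·14296583 + 3185291·5088764
So 5088764·(3185291) ≡ 1 (mod 14296583), giving 5088764⁻¹ ≡ 3185291.
x ≡ 5088764⁻¹·7525057 ≡ 3185291·7525057 ≡ 2541200 (mod 14296583).

2541200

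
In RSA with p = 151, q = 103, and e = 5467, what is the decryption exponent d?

φ(n) = (p−1)(q−1) = 150·102 = 15300.
Need d with 5467·d ≡ 1 (mod 15300). Apply the extended Euclidean algorithm:
15300 = 2*5467 + 4366
5467 = 1*4366 + 1101
4366 = 3*1101 + 1063
1101 = 1*1063 + 38
1063 = 27*38 + 37
38 = 1*37 + 1
37 = 37*1 + 0
Back-substitute:
1 = 38 − 37
1 = −1063 + 28·38
1 = 28·1101 − 29·1063
1 = −29·4366 + 115·1101
1 = 115·5467 − 144·4366
1 = −144·15300 + 403·5467
So 5467·403 ≡ 1 (mod 15300), hence d = 403.

403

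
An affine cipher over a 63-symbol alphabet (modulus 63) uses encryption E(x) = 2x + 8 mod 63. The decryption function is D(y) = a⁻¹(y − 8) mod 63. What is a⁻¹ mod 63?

32

Run Euclid on (63, 2):
63 = 31×2 + 1
2 = 2×1 + 0
gcd = 1, so the inverse exists. Back-substitute:
1 = 63 − 31·2
Hence 2⁻¹ ≡ -31 ≡ 32 (mod 63).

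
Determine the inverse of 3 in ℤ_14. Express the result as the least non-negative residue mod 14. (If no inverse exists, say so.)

Extended Euclidean algorithm:
14 = 4·3 + 2
3 = 1·2 + 1
2 = 2·1 + 0
The gcd is 1. Working backward:
1 = 3 − 2
1 = −14 + 5·3
So 3·5 ≡ 1 (mod 14).

5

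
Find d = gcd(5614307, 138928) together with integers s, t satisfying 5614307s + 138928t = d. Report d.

Apply Euclid's algorithm to 5614307 and 138928:
5614307 = 40*138928 + 57187
138928 = 2*57187 + 24554
57187 = 2*24554 + 8079
24554 = 3*8079 + 317
8079 = 25*317 + 154
317 = 2*154 + 9
154 = 17*9 + 1
9 = 9*1 + 0
gcd(5614307, 138928) = 1.
Back-substituting:
1 = 154 − 17·9
1 = −17·317 + 35·154
1 = 35·8079 − 892·317
1 = −892·24554 + 2711·8079
1 = 2711·57187 − 6314·24554
1 = −6314·138928 + 15339·57187
1 = 15339·5614307 − 619874·138928
So 1 = (15339)·5614307 + (-619874)·138928.

1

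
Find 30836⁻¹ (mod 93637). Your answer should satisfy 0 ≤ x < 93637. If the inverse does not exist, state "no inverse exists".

62867

Apply the Euclidean algorithm to 93637 and 30836:
93637 = 3×30836 + 1129
30836 = 27×1129 + 353
1129 = 3×353 + 70
353 = 5×70 + 3
70 = 23×3 + 1
3 = 3×1 + 0
gcd = 1, so the inverse exists. Back-substitute:
1 = 70 − 23·3
1 = −23·353 + 116·70
1 = 116·1129 − 371·353
1 = −371·30836 + 10133·1129
1 = 10133·93637 − 30770·30836
So 30836·(-30770) ≡ 1 (mod 93637), and -30770 ≡ 62867 (mod 93637).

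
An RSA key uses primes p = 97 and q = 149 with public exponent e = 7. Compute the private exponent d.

φ(n) = (p−1)(q−1) = 96·148 = 14208.
Need d with 7·d ≡ 1 (mod 14208). Apply the extended Euclidean algorithm:
14208 = 2029×7 + 5
7 = 1×5 + 2
5 = 2×2 + 1
2 = 2×1 + 0
Back-substitute:
1 = 5 − 2·2
1 = −2·7 + 3·5
1 = 3·14208 − 6089·7
So 7·(-6089) ≡ 1 (mod 14208), hence d ≡ -6089 ≡ 8119 (mod 14208).

8119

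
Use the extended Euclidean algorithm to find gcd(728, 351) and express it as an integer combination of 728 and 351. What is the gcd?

Apply Euclid's algorithm to 728 and 351:
728 = 2·351 + 26
351 = 13·26 + 13
26 = 2·13 + 0
gcd(728, 351) = 13.
Back-substituting:
13 = 351 − 13·26
13 = −13·728 + 27·351
So 13 = (-13)·728 + (27)·351.

13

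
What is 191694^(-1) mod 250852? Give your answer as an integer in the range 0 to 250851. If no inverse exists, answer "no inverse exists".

no inverse exists

Euclidean algorithm on 250852, 191694:
250852 = 1·191694 + 59158
191694 = 3·59158 + 14220
59158 = 4·14220 + 2278
14220 = 6·2278 + 552
2278 = 4·552 + 70
552 = 7·70 + 62
70 = 1·62 + 8
62 = 7·8 + 6
8 = 1·6 + 2
6 = 3·2 + 0
Since gcd = 2 > 1, 191694 is not a unit mod 250852.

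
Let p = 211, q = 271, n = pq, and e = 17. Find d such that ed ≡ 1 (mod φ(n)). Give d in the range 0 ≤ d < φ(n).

φ(n) = (p−1)(q−1) = 210·270 = 56700.
Need d with 17·d ≡ 1 (mod 56700). Apply the extended Euclidean algorithm:
56700 = 3335×17 + 5
17 = 3×5 + 2
5 = 2×2 + 1
2 = 2×1 + 0
Back-substitute:
1 = 5 − 2·2
1 = −2·17 + 7·5
1 = 7·56700 − 23347·17
So 17·(-23347) ≡ 1 (mod 56700), hence d ≡ -23347 ≡ 33353 (mod 56700).

33353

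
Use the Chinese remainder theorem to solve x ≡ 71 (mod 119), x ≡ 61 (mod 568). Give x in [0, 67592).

57429

Write x = 71 + 119·k. Then 119·k ≡ 61 − 71 ≡ 558 (mod 568).
Need 119⁻¹ mod 568. Extended Euclid on (568, 119):
568 = 4·119 + 92
119 = 1·92 + 27
92 = 3·27 + 11
27 = 2·11 + 5
11 = 2·5 + 1
5 = 5·1 + 0
Back-substitute:
1 = 11 − 2·5
1 = −2·27 + 5·11
1 = 5·92 − 17·27
1 = −17·119 + 22·92
1 = 22·568 − 105·119
119⁻¹ ≡ 463 (mod 568), so k ≡ 463·558 ≡ 482 (mod 568).
x = 71 + 119·482 = 57429.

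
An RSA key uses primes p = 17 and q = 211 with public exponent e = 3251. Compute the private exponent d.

φ(n) = (p−1)(q−1) = 16·210 = 3360.
Need d with 3251·d ≡ 1 (mod 3360). Apply the extended Euclidean algorithm:
3360 = 1*3251 + 109
3251 = 29*109 + 90
109 = 1*90 + 19
90 = 4*19 + 14
19 = 1*14 + 5
14 = 2*5 + 4
5 = 1*4 + 1
4 = 4*1 + 0
Back-substitute:
1 = 5 − 4
1 = −14 + 3·5
1 = 3·19 − 4·14
1 = −4·90 + 19·19
1 = 19·109 − 23·90
1 = −23·3251 + 686·109
1 = 686·3360 − 709·3251
So 3251·(-709) ≡ 1 (mod 3360), hence d ≡ -709 ≡ 2651 (mod 3360).

2651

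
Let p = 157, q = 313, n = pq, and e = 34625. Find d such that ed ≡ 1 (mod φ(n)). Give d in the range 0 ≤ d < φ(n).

φ(n) = (p−1)(q−1) = 156·312 = 48672.
Need d with 34625·d ≡ 1 (mod 48672). Apply the extended Euclidean algorithm:
48672 = 1·34625 + 14047
34625 = 2·14047 + 6531
14047 = 2·6531 + 985
6531 = 6·985 + 621
985 = 1·621 + 364
621 = 1·364 + 257
364 = 1·257 + 107
257 = 2·107 + 43
107 = 2·43 + 21
43 = 2·21 + 1
21 = 21·1 + 0
Back-substitute:
1 = 43 − 2·21
1 = −2·107 + 5·43
1 = 5·257 − 12·107
1 = −12·364 + 17·257
1 = 17·621 − 29·364
1 = −29·985 + 46·621
1 = 46·6531 − 305·985
1 = −305·14047 + 656·6531
1 = 656·34625 − 1617·14047
1 = −1617·48672 + 2273·34625
So 34625·2273 ≡ 1 (mod 48672), hence d = 2273.

2273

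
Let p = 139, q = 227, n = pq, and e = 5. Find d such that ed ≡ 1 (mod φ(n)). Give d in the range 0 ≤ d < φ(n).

φ(n) = (p−1)(q−1) = 138·226 = 31188.
Need d with 5·d ≡ 1 (mod 31188). Apply the extended Euclidean algorithm:
31188 = 6237*5 + 3
5 = 1*3 + 2
3 = 1*2 + 1
2 = 2*1 + 0
Back-substitute:
1 = 3 − 2
1 = −5 + 2·3
1 = 2·31188 − 12475·5
So 5·(-12475) ≡ 1 (mod 31188), hence d ≡ -12475 ≡ 18713 (mod 31188).

18713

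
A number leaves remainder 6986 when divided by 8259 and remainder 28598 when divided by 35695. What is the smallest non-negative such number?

165046583

Write x = 6986 + 8259·k. Then 8259·k ≡ 28598 − 6986 ≡ 21612 (mod 35695).
Need 8259⁻¹ mod 35695. Extended Euclid on (35695, 8259):
35695 = 4*8259 + 2659
8259 = 3*2659 + 282
2659 = 9*282 + 121
282 = 2*121 + 40
121 = 3*40 + 1
40 = 40*1 + 0
Back-substitute:
1 = 121 − 3·40
1 = −3·282 + 7·121
1 = 7·2659 − 66·282
1 = −66·8259 + 205·2659
1 = 205·35695 − 886·8259
8259⁻¹ ≡ 34809 (mod 35695), so k ≡ 34809·21612 ≡ 19983 (mod 35695).
x = 6986 + 8259·19983 = 165046583.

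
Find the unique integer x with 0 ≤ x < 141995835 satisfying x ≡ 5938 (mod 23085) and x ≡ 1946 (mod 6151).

123833878

Write x = 5938 + 23085·k. Then 23085·k ≡ 1946 − 5938 ≡ 2159 (mod 6151).
Need 23085⁻¹ mod 6151. Extended Euclid on (6151, 4632):
6151 = 1*4632 + 1519
4632 = 3*1519 + 75
1519 = 20*75 + 19
75 = 3*19 + 18
19 = 1*18 + 1
18 = 18*1 + 0
Back-substitute:
1 = 19 − 18
1 = −75 + 4·19
1 = 4·1519 − 81·75
1 = −81·4632 + 247·1519
1 = 247·6151 − 328·4632
23085⁻¹ ≡ 5823 (mod 6151), so k ≡ 5823·2159 ≡ 5364 (mod 6151).
x = 5938 + 23085·5364 = 123833878.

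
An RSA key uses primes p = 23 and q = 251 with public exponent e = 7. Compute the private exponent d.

φ(n) = (p−1)(q−1) = 22·250 = 5500.
Need d with 7·d ≡ 1 (mod 5500). Apply the extended Euclidean algorithm:
5500 = 785·7 + 5
7 = 1·5 + 2
5 = 2·2 + 1
2 = 2·1 + 0
Back-substitute:
1 = 5 − 2·2
1 = −2·7 + 3·5
1 = 3·5500 − 2357·7
So 7·(-2357) ≡ 1 (mod 5500), hence d ≡ -2357 ≡ 3143 (mod 5500).

3143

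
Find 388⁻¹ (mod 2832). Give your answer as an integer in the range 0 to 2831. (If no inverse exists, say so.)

Euclidean algorithm on 2832, 388:
2832 = 7*388 + 116
388 = 3*116 + 40
116 = 2*40 + 36
40 = 1*36 + 4
36 = 9*4 + 0
The gcd is 4, not 1, hence no inverse exists.

no inverse exists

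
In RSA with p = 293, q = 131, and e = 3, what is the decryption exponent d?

φ(n) = (p−1)(q−1) = 292·130 = 37960.
Need d with 3·d ≡ 1 (mod 37960). Apply the extended Euclidean algorithm:
37960 = 12653*3 + 1
3 = 3*1 + 0
Back-substitute:
1 = 37960 − 12653·3
So 3·(-12653) ≡ 1 (mod 37960), hence d ≡ -12653 ≡ 25307 (mod 37960).

25307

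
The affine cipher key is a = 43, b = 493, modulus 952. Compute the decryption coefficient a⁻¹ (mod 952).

Run Euclid on (952, 43):
952 = 22×43 + 6
43 = 7×6 + 1
6 = 6×1 + 0
The gcd is 1. Working backward:
1 = 43 − 7·6
1 = −7·952 + 155·43
So 43·155 ≡ 1 (mod 952).

155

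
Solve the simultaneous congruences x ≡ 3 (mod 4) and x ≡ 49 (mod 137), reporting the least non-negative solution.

Write x = 3 + 4·k. Then 4·k ≡ 49 − 3 ≡ 46 (mod 137).
Need 4⁻¹ mod 137. Extended Euclid on (137, 4):
137 = 34×4 + 1
4 = 4×1 + 0
Back-substitute:
1 = 137 − 34·4
4⁻¹ ≡ 103 (mod 137), so k ≡ 103·46 ≡ 80 (mod 137).
x = 3 + 4·80 = 323.

323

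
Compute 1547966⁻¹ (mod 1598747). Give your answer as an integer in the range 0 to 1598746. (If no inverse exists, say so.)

gcd(1598747, 1547966) by repeated division:
1598747 = 1·1547966 + 50781
1547966 = 30·50781 + 24536
50781 = 2·24536 + 1709
24536 = 14·1709 + 610
1709 = 2·610 + 489
610 = 1·489 + 121
489 = 4·121 + 5
121 = 24·5 + 1
5 = 5·1 + 0
The gcd is 1. Working backward:
1 = 121 − 24·5
1 = −24·489 + 97·121
1 = 97·610 − 121·489
1 = −121·1709 + 339·610
1 = 339·24536 − 4867·1709
1 = −4867·50781 + 10073·24536
1 = 10073·1547966 − 307057·50781
1 = −307057·1598747 + 317130·1547966
So 1547966·317130 ≡ 1 (mod 1598747).

317130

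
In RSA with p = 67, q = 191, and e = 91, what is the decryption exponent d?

φ(n) = (p−1)(q−1) = 66·190 = 12540.
Need d with 91·d ≡ 1 (mod 12540). Apply the extended Euclidean algorithm:
12540 = 137×91 + 73
91 = 1×73 + 18
73 = 4×18 + 1
18 = 18×1 + 0
Back-substitute:
1 = 73 − 4·18
1 = −4·91 + 5·73
1 = 5·12540 − 689·91
So 91·(-689) ≡ 1 (mod 12540), hence d ≡ -689 ≡ 11851 (mod 12540).

11851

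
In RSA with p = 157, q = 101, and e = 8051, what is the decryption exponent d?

φ(n) = (p−1)(q−1) = 156·100 = 15600.
Need d with 8051·d ≡ 1 (mod 15600). Apply the extended Euclidean algorithm:
15600 = 1×8051 + 7549
8051 = 1×7549 + 502
7549 = 15×502 + 19
502 = 26×19 + 8
19 = 2×8 + 3
8 = 2×3 + 2
3 = 1×2 + 1
2 = 2×1 + 0
Back-substitute:
1 = 3 − 2
1 = −8 + 3·3
1 = 3·19 − 7·8
1 = −7·502 + 185·19
1 = 185·7549 − 2782·502
1 = −2782·8051 + 2967·7549
1 = 2967·15600 − 5749·8051
So 8051·(-5749) ≡ 1 (mod 15600), hence d ≡ -5749 ≡ 9851 (mod 15600).

9851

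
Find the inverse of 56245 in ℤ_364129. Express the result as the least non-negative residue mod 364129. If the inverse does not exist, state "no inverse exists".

114078

Extended Euclidean algorithm:
364129 = 6·56245 + 26659
56245 = 2·26659 + 2927
26659 = 9·2927 + 316
2927 = 9·316 + 83
316 = 3·83 + 67
83 = 1·67 + 16
67 = 4·16 + 3
16 = 5·3 + 1
3 = 3·1 + 0
gcd = 1, so the inverse exists. Back-substitute:
1 = 16 − 5·3
1 = −5·67 + 21·16
1 = 21·83 − 26·67
1 = −26·316 + 99·83
1 = 99·2927 − 917·316
1 = −917·26659 + 8352·2927
1 = 8352·56245 − 17621·26659
1 = −17621·364129 + 114078·56245
So 56245·114078 ≡ 1 (mod 364129).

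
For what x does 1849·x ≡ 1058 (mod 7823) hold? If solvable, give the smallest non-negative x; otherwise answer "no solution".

5010

First find gcd(1849, 7823):
7823 = 4·1849 + 427
1849 = 4·427 + 141
427 = 3·141 + 4
141 = 35·4 + 1
4 = 4·1 + 0
gcd = 1, so a unique solution mod 7823 exists.
Back-substitute for the Bézout coefficients:
1 = 141 − 35·4
1 = −35·427 + 106·141
1 = 106·1849 − 459·427
1 = −459·7823 + 1942·1849
So 1849·(1942) ≡ 1 (mod 7823), giving 1849⁻¹ ≡ 1942.
x ≡ 1849⁻¹·1058 ≡ 1942·1058 ≡ 5010 (mod 7823).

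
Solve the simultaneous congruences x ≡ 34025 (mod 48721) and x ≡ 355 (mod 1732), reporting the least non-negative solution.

Write x = 34025 + 48721·k. Then 48721·k ≡ 355 − 34025 ≡ 970 (mod 1732).
Need 48721⁻¹ mod 1732. Extended Euclid on (1732, 225):
1732 = 7·225 + 157
225 = 1·157 + 68
157 = 2·68 + 21
68 = 3·21 + 5
21 = 4·5 + 1
5 = 5·1 + 0
Back-substitute:
1 = 21 − 4·5
1 = −4·68 + 13·21
1 = 13·157 − 30·68
1 = −30·225 + 43·157
1 = 43·1732 − 331·225
48721⁻¹ ≡ 1401 (mod 1732), so k ≡ 1401·970 ≡ 1082 (mod 1732).
x = 34025 + 48721·1082 = 52750147.

52750147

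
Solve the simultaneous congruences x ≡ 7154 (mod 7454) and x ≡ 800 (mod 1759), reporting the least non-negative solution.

7610234

Write x = 7154 + 7454·k. Then 7454·k ≡ 800 − 7154 ≡ 682 (mod 1759).
Need 7454⁻¹ mod 1759. Extended Euclid on (1759, 418):
1759 = 4*418 + 87
418 = 4*87 + 70
87 = 1*70 + 17
70 = 4*17 + 2
17 = 8*2 + 1
2 = 2*1 + 0
Back-substitute:
1 = 17 − 8·2
1 = −8·70 + 33·17
1 = 33·87 − 41·70
1 = −41·418 + 197·87
1 = 197·1759 − 829·418
7454⁻¹ ≡ 930 (mod 1759), so k ≡ 930·682 ≡ 1020 (mod 1759).
x = 7154 + 7454·1020 = 7610234.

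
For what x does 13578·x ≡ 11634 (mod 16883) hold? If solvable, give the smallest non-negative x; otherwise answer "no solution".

First find gcd(13578, 16883):
16883 = 1·13578 + 3305
13578 = 4·3305 + 358
3305 = 9·358 + 83
358 = 4·83 + 26
83 = 3·26 + 5
26 = 5·5 + 1
5 = 5·1 + 0
gcd = 1, so a unique solution mod 16883 exists.
Back-substitute for the Bézout coefficients:
1 = 26 − 5·5
1 = −5·83 + 16·26
1 = 16·358 − 69·83
1 = −69·3305 + 637·358
1 = 637·13578 − 2617·3305
1 = −2617·16883 + 3254·13578
So 13578·(3254) ≡ 1 (mod 16883), giving 13578⁻¹ ≡ 3254.
x ≡ 13578⁻¹·11634 ≡ 3254·11634 ≡ 5350 (mod 16883).

5350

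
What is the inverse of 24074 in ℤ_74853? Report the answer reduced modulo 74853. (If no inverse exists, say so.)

Extended Euclidean algorithm:
74853 = 3·24074 + 2631
24074 = 9·2631 + 395
2631 = 6·395 + 261
395 = 1·261 + 134
261 = 1·134 + 127
134 = 1·127 + 7
127 = 18·7 + 1
7 = 7·1 + 0
Since gcd(24074, 74853) = 1, back-substitute to write 1 as a combination:
1 = 127 − 18·7
1 = −18·134 + 19·127
1 = 19·261 − 37·134
1 = −37·395 + 56·261
1 = 56·2631 − 373·395
1 = −373·24074 + 3413·2631
1 = 3413·74853 − 10612·24074
Hence 24074⁻¹ ≡ -10612 ≡ 64241 (mod 74853).

64241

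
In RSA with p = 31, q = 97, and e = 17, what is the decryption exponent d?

φ(n) = (p−1)(q−1) = 30·96 = 2880.
Need d with 17·d ≡ 1 (mod 2880). Apply the extended Euclidean algorithm:
2880 = 169*17 + 7
17 = 2*7 + 3
7 = 2*3 + 1
3 = 3*1 + 0
Back-substitute:
1 = 7 − 2·3
1 = −2·17 + 5·7
1 = 5·2880 − 847·17
So 17·(-847) ≡ 1 (mod 2880), hence d ≡ -847 ≡ 2033 (mod 2880).

2033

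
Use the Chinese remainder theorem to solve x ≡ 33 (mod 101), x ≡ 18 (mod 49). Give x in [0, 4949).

4477

Write x = 33 + 101·k. Then 101·k ≡ 18 − 33 ≡ 34 (mod 49).
Need 101⁻¹ mod 49. Extended Euclid on (49, 3):
49 = 16×3 + 1
3 = 3×1 + 0
Back-substitute:
1 = 49 − 16·3
101⁻¹ ≡ 33 (mod 49), so k ≡ 33·34 ≡ 44 (mod 49).
x = 33 + 101·44 = 4477.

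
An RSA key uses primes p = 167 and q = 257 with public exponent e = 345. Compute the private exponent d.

φ(n) = (p−1)(q−1) = 166·256 = 42496.
Need d with 345·d ≡ 1 (mod 42496). Apply the extended Euclidean algorithm:
42496 = 123×345 + 61
345 = 5×61 + 40
61 = 1×40 + 21
40 = 1×21 + 19
21 = 1×19 + 2
19 = 9×2 + 1
2 = 2×1 + 0
Back-substitute:
1 = 19 − 9·2
1 = −9·21 + 10·19
1 = 10·40 − 19·21
1 = −19·61 + 29·40
1 = 29·345 − 164·61
1 = −164·42496 + 20201·345
So 345·20201 ≡ 1 (mod 42496), hence d = 20201.

20201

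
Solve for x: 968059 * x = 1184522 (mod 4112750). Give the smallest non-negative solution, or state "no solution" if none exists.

260958

First find gcd(968059, 4112750):
4112750 = 4·968059 + 240514
968059 = 4·240514 + 6003
240514 = 40·6003 + 394
6003 = 15·394 + 93
394 = 4·93 + 22
93 = 4·22 + 5
22 = 4·5 + 2
5 = 2·2 + 1
2 = 2·1 + 0
gcd = 1, so a unique solution mod 4112750 exists.
Back-substitute for the Bézout coefficients:
1 = 5 − 2·2
1 = −2·22 + 9·5
1 = 9·93 − 38·22
1 = −38·394 + 161·93
1 = 161·6003 − 2453·394
1 = −2453·240514 + 98281·6003
1 = 98281·968059 − 395577·240514
1 = −395577·4112750 + 1680589·968059
So 968059·(1680589) ≡ 1 (mod 4112750), giving 968059⁻¹ ≡ 1680589.
x ≡ 968059⁻¹·1184522 ≡ 1680589·1184522 ≡ 260958 (mod 4112750).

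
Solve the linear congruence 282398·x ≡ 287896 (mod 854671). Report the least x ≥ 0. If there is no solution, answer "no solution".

736591

First find gcd(282398, 854671):
854671 = 3×282398 + 7477
282398 = 37×7477 + 5749
7477 = 1×5749 + 1728
5749 = 3×1728 + 565
1728 = 3×565 + 33
565 = 17×33 + 4
33 = 8×4 + 1
4 = 4×1 + 0
gcd = 1, so a unique solution mod 854671 exists.
Back-substitute for the Bézout coefficients:
1 = 33 − 8·4
1 = −8·565 + 137·33
1 = 137·1728 − 419·565
1 = −419·5749 + 1394·1728
1 = 1394·7477 − 1813·5749
1 = −1813·282398 + 68475·7477
1 = 68475·854671 − 207238·282398
So 282398·(-207238) ≡ 1 (mod 854671), giving 282398⁻¹ ≡ 647433.
x ≡ 282398⁻¹·287896 ≡ 647433·287896 ≡ 736591 (mod 854671).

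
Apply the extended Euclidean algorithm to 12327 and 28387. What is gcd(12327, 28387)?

Euclidean algorithm:
28387 = 2×12327 + 3733
12327 = 3×3733 + 1128
3733 = 3×1128 + 349
1128 = 3×349 + 81
349 = 4×81 + 25
81 = 3×25 + 6
25 = 4×6 + 1
6 = 6×1 + 0
gcd(12327, 28387) = 1.
Working backward:
1 = 25 − 4·6
1 = −4·81 + 13·25
1 = 13·349 − 56·81
1 = −56·1128 + 181·349
1 = 181·3733 − 599·1128
1 = −599·12327 + 1978·3733
1 = 1978·28387 − 4555·12327
So 1 = (1978)·28387 + (-4555)·12327.

1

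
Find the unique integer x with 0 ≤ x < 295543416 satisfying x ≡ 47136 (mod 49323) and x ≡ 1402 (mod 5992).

Write x = 47136 + 49323·k. Then 49323·k ≡ 1402 − 47136 ≡ 2202 (mod 5992).
Need 49323⁻¹ mod 5992. Extended Euclid on (5992, 1387):
5992 = 4*1387 + 444
1387 = 3*444 + 55
444 = 8*55 + 4
55 = 13*4 + 3
4 = 1*3 + 1
3 = 3*1 + 0
Back-substitute:
1 = 4 − 3
1 = −55 + 14·4
1 = 14·444 − 113·55
1 = −113·1387 + 353·444
1 = 353·5992 − 1525·1387
49323⁻¹ ≡ 4467 (mod 5992), so k ≡ 4467·2202 ≡ 3462 (mod 5992).
x = 47136 + 49323·3462 = 170803362.

170803362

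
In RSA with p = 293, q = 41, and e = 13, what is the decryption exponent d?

φ(n) = (p−1)(q−1) = 292·40 = 11680.
Need d with 13·d ≡ 1 (mod 11680). Apply the extended Euclidean algorithm:
11680 = 898×13 + 6
13 = 2×6 + 1
6 = 6×1 + 0
Back-substitute:
1 = 13 − 2·6
1 = −2·11680 + 1797·13
So 13·1797 ≡ 1 (mod 11680), hence d = 1797.

1797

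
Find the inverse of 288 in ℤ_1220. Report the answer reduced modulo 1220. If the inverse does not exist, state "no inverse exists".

no inverse exists

Euclidean algorithm on 1220, 288:
1220 = 4·288 + 68
288 = 4·68 + 16
68 = 4·16 + 4
16 = 4·4 + 0
gcd(288, 1220) = 4 ≠ 1, so 288 has no multiplicative inverse modulo 1220.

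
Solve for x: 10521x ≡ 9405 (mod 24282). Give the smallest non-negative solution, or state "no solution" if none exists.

First find gcd(10521, 24282):
24282 = 2·10521 + 3240
10521 = 3·3240 + 801
3240 = 4·801 + 36
801 = 22·36 + 9
36 = 4·9 + 0
gcd = 9 and 9 | 9405, so solutions exist. Divide through by 9: 1169x ≡ 1045 (mod 2698).
Now find 1169⁻¹ mod 2698:
2698 = 2*1169 + 360
1169 = 3*360 + 89
360 = 4*89 + 4
89 = 22*4 + 1
4 = 4*1 + 0
Back-substitute:
1 = 89 − 22·4
1 = −22·360 + 89·89
1 = 89·1169 − 289·360
1 = −289·2698 + 667·1169
So 1169⁻¹ ≡ 667 (mod 2698).
Then x ≡ 667·1045 ≡ 931 (mod 2698); the smallest non-negative solution is x = 931.

931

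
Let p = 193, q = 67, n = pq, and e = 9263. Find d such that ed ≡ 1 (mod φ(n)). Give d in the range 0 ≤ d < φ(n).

10319

φ(n) = (p−1)(q−1) = 192·66 = 12672.
Need d with 9263·d ≡ 1 (mod 12672). Apply the extended Euclidean algorithm:
12672 = 1·9263 + 3409
9263 = 2·3409 + 2445
3409 = 1·2445 + 964
2445 = 2·964 + 517
964 = 1·517 + 447
517 = 1·447 + 70
447 = 6·70 + 27
70 = 2·27 + 16
27 = 1·16 + 11
16 = 1·11 + 5
11 = 2·5 + 1
5 = 5·1 + 0
Back-substitute:
1 = 11 − 2·5
1 = −2·16 + 3·11
1 = 3·27 − 5·16
1 = −5·70 + 13·27
1 = 13·447 − 83·70
1 = −83·517 + 96·447
1 = 96·964 − 179·517
1 = −179·2445 + 454·964
1 = 454·3409 − 633·2445
1 = −633·9263 + 1720·3409
1 = 1720·12672 − 2353·9263
So 9263·(-2353) ≡ 1 (mod 12672), hence d ≡ -2353 ≡ 10319 (mod 12672).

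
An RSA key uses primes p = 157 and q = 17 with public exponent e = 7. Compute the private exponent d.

φ(n) = (p−1)(q−1) = 156·16 = 2496.
Need d with 7·d ≡ 1 (mod 2496). Apply the extended Euclidean algorithm:
2496 = 356×7 + 4
7 = 1×4 + 3
4 = 1×3 + 1
3 = 3×1 + 0
Back-substitute:
1 = 4 − 3
1 = −7 + 2·4
1 = 2·2496 − 713·7
So 7·(-713) ≡ 1 (mod 2496), hence d ≡ -713 ≡ 1783 (mod 2496).

1783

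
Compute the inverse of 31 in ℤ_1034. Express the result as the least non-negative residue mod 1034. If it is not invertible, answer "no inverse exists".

467

Apply the Euclidean algorithm to 1034 and 31:
1034 = 33·31 + 11
31 = 2·11 + 9
11 = 1·9 + 2
9 = 4·2 + 1
2 = 2·1 + 0
Since gcd(31, 1034) = 1, back-substitute to write 1 as a combination:
1 = 9 − 4·2
1 = −4·11 + 5·9
1 = 5·31 − 14·11
1 = −14·1034 + 467·31
So 31·467 ≡ 1 (mod 1034).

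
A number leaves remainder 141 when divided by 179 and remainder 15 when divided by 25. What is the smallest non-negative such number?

Write x = 141 + 179·k. Then 179·k ≡ 15 − 141 ≡ 24 (mod 25).
Need 179⁻¹ mod 25. Extended Euclid on (25, 4):
25 = 6×4 + 1
4 = 4×1 + 0
Back-substitute:
1 = 25 − 6·4
179⁻¹ ≡ 19 (mod 25), so k ≡ 19·24 ≡ 6 (mod 25).
x = 141 + 179·6 = 1215.

1215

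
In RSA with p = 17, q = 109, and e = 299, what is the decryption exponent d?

φ(n) = (p−1)(q−1) = 16·108 = 1728.
Need d with 299·d ≡ 1 (mod 1728). Apply the extended Euclidean algorithm:
1728 = 5×299 + 233
299 = 1×233 + 66
233 = 3×66 + 35
66 = 1×35 + 31
35 = 1×31 + 4
31 = 7×4 + 3
4 = 1×3 + 1
3 = 3×1 + 0
Back-substitute:
1 = 4 − 3
1 = −31 + 8·4
1 = 8·35 − 9·31
1 = −9·66 + 17·35
1 = 17·233 − 60·66
1 = −60·299 + 77·233
1 = 77·1728 − 445·299
So 299·(-445) ≡ 1 (mod 1728), hence d ≡ -445 ≡ 1283 (mod 1728).

1283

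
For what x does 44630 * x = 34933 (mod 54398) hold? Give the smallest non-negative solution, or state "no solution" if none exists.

gcd(44630, 54398):
54398 = 1·44630 + 9768
44630 = 4·9768 + 5558
9768 = 1·5558 + 4210
5558 = 1·4210 + 1348
4210 = 3·1348 + 166
1348 = 8·166 + 20
166 = 8·20 + 6
20 = 3·6 + 2
6 = 3·2 + 0
gcd = 2, but 2 ∤ 34933, so the congruence has no solution.

no solution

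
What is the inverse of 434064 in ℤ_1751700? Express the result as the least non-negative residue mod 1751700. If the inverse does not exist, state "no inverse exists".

no inverse exists

Compute gcd(434064, 1751700):
1751700 = 4*434064 + 15444
434064 = 28*15444 + 1632
15444 = 9*1632 + 756
1632 = 2*756 + 120
756 = 6*120 + 36
120 = 3*36 + 12
36 = 3*12 + 0
Since gcd = 12 > 1, 434064 is not a unit mod 1751700.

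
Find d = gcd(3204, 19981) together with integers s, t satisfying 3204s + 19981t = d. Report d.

1

Repeated division:
19981 = 6·3204 + 757
3204 = 4·757 + 176
757 = 4·176 + 53
176 = 3·53 + 17
53 = 3·17 + 2
17 = 8·2 + 1
2 = 2·1 + 0
gcd(3204, 19981) = 1.
Back-substituting:
1 = 17 − 8·2
1 = −8·53 + 25·17
1 = 25·176 − 83·53
1 = −83·757 + 357·176
1 = 357·3204 − 1511·757
1 = −1511·19981 + 9423·3204
So 1 = (-1511)·19981 + (9423)·3204.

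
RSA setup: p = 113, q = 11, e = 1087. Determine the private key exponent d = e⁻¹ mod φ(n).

φ(n) = (p−1)(q−1) = 112·10 = 1120.
Need d with 1087·d ≡ 1 (mod 1120). Apply the extended Euclidean algorithm:
1120 = 1*1087 + 33
1087 = 32*33 + 31
33 = 1*31 + 2
31 = 15*2 + 1
2 = 2*1 + 0
Back-substitute:
1 = 31 − 15·2
1 = −15·33 + 16·31
1 = 16·1087 − 527·33
1 = −527·1120 + 543·1087
So 1087·543 ≡ 1 (mod 1120), hence d = 543.

543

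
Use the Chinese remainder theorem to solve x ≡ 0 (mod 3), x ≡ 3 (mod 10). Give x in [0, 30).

Write x = 0 + 3·k. Then 3·k ≡ 3 − 0 ≡ 3 (mod 10).
Need 3⁻¹ mod 10. Extended Euclid on (10, 3):
10 = 3×3 + 1
3 = 3×1 + 0
Back-substitute:
1 = 10 − 3·3
3⁻¹ ≡ 7 (mod 10), so k ≡ 7·3 ≡ 1 (mod 10).
x = 0 + 3·1 = 3.

3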